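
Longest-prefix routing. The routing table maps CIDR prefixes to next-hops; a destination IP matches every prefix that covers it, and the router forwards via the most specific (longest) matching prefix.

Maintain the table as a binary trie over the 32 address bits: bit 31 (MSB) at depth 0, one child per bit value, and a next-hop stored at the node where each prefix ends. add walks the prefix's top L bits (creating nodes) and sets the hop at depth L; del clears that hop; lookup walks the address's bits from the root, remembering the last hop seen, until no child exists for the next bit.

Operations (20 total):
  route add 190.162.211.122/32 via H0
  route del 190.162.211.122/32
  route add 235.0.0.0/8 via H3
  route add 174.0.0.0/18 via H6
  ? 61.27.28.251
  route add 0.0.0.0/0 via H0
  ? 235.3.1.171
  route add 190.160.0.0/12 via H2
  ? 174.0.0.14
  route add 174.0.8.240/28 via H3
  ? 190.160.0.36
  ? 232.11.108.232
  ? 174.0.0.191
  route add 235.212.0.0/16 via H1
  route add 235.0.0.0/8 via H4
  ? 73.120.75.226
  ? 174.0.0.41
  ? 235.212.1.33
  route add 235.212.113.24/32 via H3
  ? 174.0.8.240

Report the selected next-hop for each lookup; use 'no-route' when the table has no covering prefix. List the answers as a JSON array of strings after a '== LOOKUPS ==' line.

Apply in order:
  add 190.162.211.122/32 -> H0 at depth 32
  - 190.162.211.122/32 clear@32
  add 235.0.0.0/8 -> H3 at depth 8
  add 174.0.0.0/18 -> H6 at depth 18
  Q 61.27.28.251: descend ε ; hops seen [∅] ; pick no-route
  add 0.0.0.0/0 -> H0 at depth 0
  Q 235.3.1.171: descend 11101011 ; hops seen [H0,H3] ; pick H3
  add 190.160.0.0/12 -> H2 at depth 12
  Q 174.0.0.14: descend 101011100000000000 ; hops seen [H0,H6] ; pick H6
  add 174.0.8.240/28 -> H3 at depth 28
  Q 190.160.0.36: descend 10111110101000 ; hops seen [H0,H2] ; pick H2
  Q 232.11.108.232: descend 111010 ; hops seen [H0] ; pick H0
  Q 174.0.0.191: descend 10101110000000000000 ; hops seen [H0,H6] ; pick H6
  add 235.212.0.0/16 -> H1 at depth 16
  add 235.0.0.0/8 -> H4 at depth 8
  Q 73.120.75.226: descend ε ; hops seen [H0] ; pick H0
  Q 174.0.0.41: descend 10101110000000000000 ; hops seen [H0,H6] ; pick H6
  Q 235.212.1.33: descend 1110101111010100 ; hops seen [H0,H4,H1] ; pick H1
  add 235.212.113.24/32 -> H3 at depth 32
  Q 174.0.8.240: descend 1010111000000000000010001111 ; hops seen [H0,H6,H3] ; pick H3

== LOOKUPS ==
["no-route","H3","H6","H2","H0","H6","H0","H6","H1","H3"]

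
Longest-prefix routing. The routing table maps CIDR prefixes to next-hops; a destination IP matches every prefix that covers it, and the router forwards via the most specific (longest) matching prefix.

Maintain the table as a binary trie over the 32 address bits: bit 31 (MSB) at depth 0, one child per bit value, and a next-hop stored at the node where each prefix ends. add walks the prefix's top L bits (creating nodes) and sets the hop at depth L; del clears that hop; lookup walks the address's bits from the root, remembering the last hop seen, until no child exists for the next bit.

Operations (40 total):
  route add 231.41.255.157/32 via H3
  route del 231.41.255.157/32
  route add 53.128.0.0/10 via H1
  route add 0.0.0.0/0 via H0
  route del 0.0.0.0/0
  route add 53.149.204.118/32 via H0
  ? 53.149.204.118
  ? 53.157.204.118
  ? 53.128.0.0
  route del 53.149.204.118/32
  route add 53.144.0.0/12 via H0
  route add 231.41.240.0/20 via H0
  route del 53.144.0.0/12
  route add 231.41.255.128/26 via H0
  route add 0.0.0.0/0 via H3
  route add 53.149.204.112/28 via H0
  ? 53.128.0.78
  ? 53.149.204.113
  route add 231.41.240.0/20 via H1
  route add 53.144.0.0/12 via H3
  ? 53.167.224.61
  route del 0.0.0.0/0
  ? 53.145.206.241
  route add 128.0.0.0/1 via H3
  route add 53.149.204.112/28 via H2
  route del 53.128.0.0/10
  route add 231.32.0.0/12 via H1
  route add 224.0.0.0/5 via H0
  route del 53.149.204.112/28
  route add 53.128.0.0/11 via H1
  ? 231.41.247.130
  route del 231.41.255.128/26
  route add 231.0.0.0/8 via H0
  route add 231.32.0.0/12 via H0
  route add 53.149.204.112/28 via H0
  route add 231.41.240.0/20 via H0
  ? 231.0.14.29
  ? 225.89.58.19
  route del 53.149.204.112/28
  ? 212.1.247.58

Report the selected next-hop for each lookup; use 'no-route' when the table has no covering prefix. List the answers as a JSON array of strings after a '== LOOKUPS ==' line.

Apply in order:
  add 231.41.255.157/32 -> H3 at depth 32
  del 231.41.255.157/32 (clear depth 32)
  add 53.128.0.0/10 -> H1 at depth 10
  add 0.0.0.0/0 -> H0 at depth 0
  del 0.0.0.0/0 (clear depth 0)
  add 53.149.204.118/32 -> H0 at depth 32
  ? 53.149.204.118  path d0:-→d1:-→d2:-→d3:-→d4:-→d5:-→d6:-→d7:-→d8:-→d9:-→d10:H1→d11:-→d12:-→d13:-→d14:-→d15:-→d16:-→d17:-→d18:-→d19:-→d20:-→d21:-→d22:-→d23:-→d24:-→d25:-→d26:-→d27:-→d28:-→d29:-→d30:-→d31:-→d32:H0  best=H0
  ? 53.157.204.118  path d0:-→d1:-→d2:-→d3:-→d4:-→d5:-→d6:-→d7:-→d8:-→d9:-→d10:H1→d11:-→d12:-  best=H1
  ? 53.128.0.0  path d0:-→d1:-→d2:-→d3:-→d4:-→d5:-→d6:-→d7:-→d8:-→d9:-→d10:H1→d11:-  best=H1
  del 53.149.204.118/32 (clear depth 32)
  add 53.144.0.0/12 -> H0 at depth 12
  add 231.41.240.0/20 -> H0 at depth 20
  del 53.144.0.0/12 (clear depth 12)
  add 231.41.255.128/26 -> H0 at depth 26
  add 0.0.0.0/0 -> H3 at depth 0
  add 53.149.204.112/28 -> H0 at depth 28
  ? 53.128.0.78  path d0:H3→d1:-→d2:-→d3:-→d4:-→d5:-→d6:-→d7:-→d8:-→d9:-→d10:H1→d11:-  best=H1
  ? 53.149.204.113  path d0:H3→d1:-→d2:-→d3:-→d4:-→d5:-→d6:-→d7:-→d8:-→d9:-→d10:H1→d11:-→d12:-→d13:-→d14:-→d15:-→d16:-→d17:-→d18:-→d19:-→d20:-→d21:-→d22:-→d23:-→d24:-→d25:-→d26:-→d27:-→d28:H0→d29:-  best=H0
  add 231.41.240.0/20 -> H1 at depth 20
  add 53.144.0.0/12 -> H3 at depth 12
  ? 53.167.224.61  path d0:H3→d1:-→d2:-→d3:-→d4:-→d5:-→d6:-→d7:-→d8:-→d9:-→d10:H1  best=H1
  del 0.0.0.0/0 (clear depth 0)
  ? 53.145.206.241  path d0:-→d1:-→d2:-→d3:-→d4:-→d5:-→d6:-→d7:-→d8:-→d9:-→d10:H1→d11:-→d12:H3→d13:-  best=H3
  add 128.0.0.0/1 -> H3 at depth 1
  add 53.149.204.112/28 -> H2 at depth 28
  del 53.128.0.0/10 (clear depth 10)
  add 231.32.0.0/12 -> H1 at depth 12
  add 224.0.0.0/5 -> H0 at depth 5
  del 53.149.204.112/28 (clear depth 28)
  add 53.128.0.0/11 -> H1 at depth 11
  ? 231.41.247.130  path d0:-→d1:H3→d2:-→d3:-→d4:-→d5:H0→d6:-→d7:-→d8:-→d9:-→d10:-→d11:-→d12:H1→d13:-→d14:-→d15:-→d16:-→d17:-→d18:-→d19:-→d20:H1  best=H1
  del 231.41.255.128/26 (clear depth 26)
  add 231.0.0.0/8 -> H0 at depth 8
  add 231.32.0.0/12 -> H0 at depth 12
  add 53.149.204.112/28 -> H0 at depth 28
  add 231.41.240.0/20 -> H0 at depth 20
  ? 231.0.14.29  path d0:-→d1:H3→d2:-→d3:-→d4:-→d5:H0→d6:-→d7:-→d8:H0→d9:-→d10:-  best=H0
  ? 225.89.58.19  path d0:-→d1:H3→d2:-→d3:-→d4:-→d5:H0  best=H0
  del 53.149.204.112/28 (clear depth 28)
  ? 212.1.247.58  path d0:-→d1:H3→d2:-  best=H3

== LOOKUPS ==
["H0","H1","H1","H1","H0","H1","H3","H1","H0","H0","H3"]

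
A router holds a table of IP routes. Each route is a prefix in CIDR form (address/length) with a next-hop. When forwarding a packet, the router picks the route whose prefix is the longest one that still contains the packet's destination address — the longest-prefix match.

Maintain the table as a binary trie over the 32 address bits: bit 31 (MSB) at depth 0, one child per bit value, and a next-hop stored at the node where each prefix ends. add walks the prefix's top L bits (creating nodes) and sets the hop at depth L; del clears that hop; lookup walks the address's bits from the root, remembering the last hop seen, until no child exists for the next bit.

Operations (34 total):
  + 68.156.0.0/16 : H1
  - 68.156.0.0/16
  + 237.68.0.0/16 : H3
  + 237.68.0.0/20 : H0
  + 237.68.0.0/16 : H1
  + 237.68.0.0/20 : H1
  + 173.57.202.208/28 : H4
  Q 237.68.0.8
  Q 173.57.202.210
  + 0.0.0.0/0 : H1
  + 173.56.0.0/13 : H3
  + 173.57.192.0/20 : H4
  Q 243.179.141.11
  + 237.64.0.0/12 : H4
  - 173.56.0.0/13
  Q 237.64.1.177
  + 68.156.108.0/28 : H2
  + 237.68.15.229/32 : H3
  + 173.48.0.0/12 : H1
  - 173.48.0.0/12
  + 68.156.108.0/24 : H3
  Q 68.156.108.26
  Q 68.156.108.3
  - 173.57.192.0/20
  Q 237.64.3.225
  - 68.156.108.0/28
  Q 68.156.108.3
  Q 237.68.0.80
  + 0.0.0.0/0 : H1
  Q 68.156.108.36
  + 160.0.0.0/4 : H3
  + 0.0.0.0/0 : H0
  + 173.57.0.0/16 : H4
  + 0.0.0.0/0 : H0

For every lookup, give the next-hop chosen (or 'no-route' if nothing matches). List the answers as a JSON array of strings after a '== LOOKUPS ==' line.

Trace:
  add 68.156.0.0/16 -> H1 at depth 16
  - 68.156.0.0/16 clear@16
  add 237.68.0.0/16 -> H3 at depth 16
  add 237.68.0.0/20 -> H0 at depth 20
  add 237.68.0.0/16 -> H1 at depth 16
  add 237.68.0.0/20 -> H1 at depth 20
  add 173.57.202.208/28 -> H4 at depth 28
  ? 237.68.0.8  path d0:-→d1:-→d2:-→d3:-→d4:-→d5:-→d6:-→d7:-→d8:-→d9:-→d10:-→d11:-→d12:-→d13:-→d14:-→d15:-→d16:H1→d17:-→d18:-→d19:-→d20:H1  best=H1
  ? 173.57.202.210  path d0:-→d1:-→d2:-→d3:-→d4:-→d5:-→d6:-→d7:-→d8:-→d9:-→d10:-→d11:-→d12:-→d13:-→d14:-→d15:-→d16:-→d17:-→d18:-→d19:-→d20:-→d21:-→d22:-→d23:-→d24:-→d25:-→d26:-→d27:-→d28:H4  best=H4
  add 0.0.0.0/0 -> H1 at depth 0
  add 173.56.0.0/13 -> H3 at depth 13
  add 173.57.192.0/20 -> H4 at depth 20
  ? 243.179.141.11  path d0:H1→d1:-→d2:-→d3:-  best=H1
  add 237.64.0.0/12 -> H4 at depth 12
  - 173.56.0.0/13 clear@13
  ? 237.64.1.177  path d0:H1→d1:-→d2:-→d3:-→d4:-→d5:-→d6:-→d7:-→d8:-→d9:-→d10:-→d11:-→d12:H4→d13:-  best=H4
  add 68.156.108.0/28 -> H2 at depth 28
  add 237.68.15.229/32 -> H3 at depth 32
  add 173.48.0.0/12 -> H1 at depth 12
  - 173.48.0.0/12 clear@12
  add 68.156.108.0/24 -> H3 at depth 24
  ? 68.156.108.26  path d0:H1→d1:-→d2:-→d3:-→d4:-→d5:-→d6:-→d7:-→d8:-→d9:-→d10:-→d11:-→d12:-→d13:-→d14:-→d15:-→d16:-→d17:-→d18:-→d19:-→d20:-→d21:-→d22:-→d23:-→d24:H3→d25:-→d26:-→d27:-  best=H3
  ? 68.156.108.3  path d0:H1→d1:-→d2:-→d3:-→d4:-→d5:-→d6:-→d7:-→d8:-→d9:-→d10:-→d11:-→d12:-→d13:-→d14:-→d15:-→d16:-→d17:-→d18:-→d19:-→d20:-→d21:-→d22:-→d23:-→d24:H3→d25:-→d26:-→d27:-→d28:H2  best=H2
  - 173.57.192.0/20 clear@20
  ? 237.64.3.225  path d0:H1→d1:-→d2:-→d3:-→d4:-→d5:-→d6:-→d7:-→d8:-→d9:-→d10:-→d11:-→d12:H4→d13:-  best=H4
  - 68.156.108.0/28 clear@28
  ? 68.156.108.3  path d0:H1→d1:-→d2:-→d3:-→d4:-→d5:-→d6:-→d7:-→d8:-→d9:-→d10:-→d11:-→d12:-→d13:-→d14:-→d15:-→d16:-→d17:-→d18:-→d19:-→d20:-→d21:-→d22:-→d23:-→d24:H3→d25:-→d26:-→d27:-→d28:-  best=H3
  ? 237.68.0.80  path d0:H1→d1:-→d2:-→d3:-→d4:-→d5:-→d6:-→d7:-→d8:-→d9:-→d10:-→d11:-→d12:H4→d13:-→d14:-→d15:-→d16:H1→d17:-→d18:-→d19:-→d20:H1  best=H1
  add 0.0.0.0/0 -> H1 at depth 0
  ? 68.156.108.36  path d0:H1→d1:-→d2:-→d3:-→d4:-→d5:-→d6:-→d7:-→d8:-→d9:-→d10:-→d11:-→d12:-→d13:-→d14:-→d15:-→d16:-→d17:-→d18:-→d19:-→d20:-→d21:-→d22:-→d23:-→d24:H3→d25:-→d26:-  best=H3
  add 160.0.0.0/4 -> H3 at depth 4
  add 0.0.0.0/0 -> H0 at depth 0
  add 173.57.0.0/16 -> H4 at depth 16
  add 0.0.0.0/0 -> H0 at depth 0

== LOOKUPS ==
["H1","H4","H1","H4","H3","H2","H4","H3","H1","H3"]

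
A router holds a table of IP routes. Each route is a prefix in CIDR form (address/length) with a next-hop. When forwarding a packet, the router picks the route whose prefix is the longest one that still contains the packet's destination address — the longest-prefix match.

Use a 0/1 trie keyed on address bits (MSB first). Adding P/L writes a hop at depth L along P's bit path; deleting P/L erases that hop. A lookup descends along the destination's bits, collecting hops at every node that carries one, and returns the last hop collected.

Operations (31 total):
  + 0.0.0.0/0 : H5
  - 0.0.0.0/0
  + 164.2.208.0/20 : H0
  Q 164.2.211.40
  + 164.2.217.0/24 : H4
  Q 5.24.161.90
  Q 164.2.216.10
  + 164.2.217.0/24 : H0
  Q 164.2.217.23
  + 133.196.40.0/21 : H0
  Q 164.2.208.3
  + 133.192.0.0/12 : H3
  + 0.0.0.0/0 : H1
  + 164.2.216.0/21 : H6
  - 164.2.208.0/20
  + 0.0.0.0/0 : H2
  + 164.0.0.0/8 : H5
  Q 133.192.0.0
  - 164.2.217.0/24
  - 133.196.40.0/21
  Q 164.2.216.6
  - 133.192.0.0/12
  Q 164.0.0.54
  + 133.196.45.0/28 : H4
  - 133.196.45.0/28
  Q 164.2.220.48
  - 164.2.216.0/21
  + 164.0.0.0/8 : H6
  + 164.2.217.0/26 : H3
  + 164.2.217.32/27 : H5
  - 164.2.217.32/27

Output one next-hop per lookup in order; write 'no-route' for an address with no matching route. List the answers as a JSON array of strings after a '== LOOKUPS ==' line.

Apply in order:
  + 0.0.0.0/0 (H5) depth=0
  - 0.0.0.0/0 clear@0
  + 164.2.208.0/20 (H0) depth=20
  ? 164.2.211.40  path d0:-→d1:-→d2:-→d3:-→d4:-→d5:-→d6:-→d7:-→d8:-→d9:-→d10:-→d11:-→d12:-→d13:-→d14:-→d15:-→d16:-→d17:-→d18:-→d19:-→d20:H0  best=H0
  + 164.2.217.0/24 (H4) depth=24
  ? 5.24.161.90  path d0:-  best=no-route
  ? 164.2.216.10  path d0:-→d1:-→d2:-→d3:-→d4:-→d5:-→d6:-→d7:-→d8:-→d9:-→d10:-→d11:-→d12:-→d13:-→d14:-→d15:-→d16:-→d17:-→d18:-→d19:-→d20:H0→d21:-→d22:-→d23:-  best=H0
  + 164.2.217.0/24 (H0) depth=24
  ? 164.2.217.23  path d0:-→d1:-→d2:-→d3:-→d4:-→d5:-→d6:-→d7:-→d8:-→d9:-→d10:-→d11:-→d12:-→d13:-→d14:-→d15:-→d16:-→d17:-→d18:-→d19:-→d20:H0→d21:-→d22:-→d23:-→d24:H0  best=H0
  + 133.196.40.0/21 (H0) depth=21
  ? 164.2.208.3  path d0:-→d1:-→d2:-→d3:-→d4:-→d5:-→d6:-→d7:-→d8:-→d9:-→d10:-→d11:-→d12:-→d13:-→d14:-→d15:-→d16:-→d17:-→d18:-→d19:-→d20:H0  best=H0
  + 133.192.0.0/12 (H3) depth=12
  + 0.0.0.0/0 (H1) depth=0
  + 164.2.216.0/21 (H6) depth=21
  - 164.2.208.0/20 clear@20
  + 0.0.0.0/0 (H2) depth=0
  + 164.0.0.0/8 (H5) depth=8
  ? 133.192.0.0  path d0:H2→d1:-→d2:-→d3:-→d4:-→d5:-→d6:-→d7:-→d8:-→d9:-→d10:-→d11:-→d12:H3→d13:-  best=H3
  - 164.2.217.0/24 clear@24
  - 133.196.40.0/21 clear@21
  ? 164.2.216.6  path d0:H2→d1:-→d2:-→d3:-→d4:-→d5:-→d6:-→d7:-→d8:H5→d9:-→d10:-→d11:-→d12:-→d13:-→d14:-→d15:-→d16:-→d17:-→d18:-→d19:-→d20:-→d21:H6→d22:-→d23:-  best=H6
  - 133.192.0.0/12 clear@12
  ? 164.0.0.54  path d0:H2→d1:-→d2:-→d3:-→d4:-→d5:-→d6:-→d7:-→d8:H5→d9:-→d10:-→d11:-→d12:-→d13:-→d14:-  best=H5
  + 133.196.45.0/28 (H4) depth=28
  - 133.196.45.0/28 clear@28
  ? 164.2.220.48  path d0:H2→d1:-→d2:-→d3:-→d4:-→d5:-→d6:-→d7:-→d8:H5→d9:-→d10:-→d11:-→d12:-→d13:-→d14:-→d15:-→d16:-→d17:-→d18:-→d19:-→d20:-→d21:H6  best=H6
  - 164.2.216.0/21 clear@21
  + 164.0.0.0/8 (H6) depth=8
  + 164.2.217.0/26 (H3) depth=26
  + 164.2.217.32/27 (H5) depth=27
  - 164.2.217.32/27 clear@27

== LOOKUPS ==
["H0","no-route","H0","H0","H0","H3","H6","H5","H6"]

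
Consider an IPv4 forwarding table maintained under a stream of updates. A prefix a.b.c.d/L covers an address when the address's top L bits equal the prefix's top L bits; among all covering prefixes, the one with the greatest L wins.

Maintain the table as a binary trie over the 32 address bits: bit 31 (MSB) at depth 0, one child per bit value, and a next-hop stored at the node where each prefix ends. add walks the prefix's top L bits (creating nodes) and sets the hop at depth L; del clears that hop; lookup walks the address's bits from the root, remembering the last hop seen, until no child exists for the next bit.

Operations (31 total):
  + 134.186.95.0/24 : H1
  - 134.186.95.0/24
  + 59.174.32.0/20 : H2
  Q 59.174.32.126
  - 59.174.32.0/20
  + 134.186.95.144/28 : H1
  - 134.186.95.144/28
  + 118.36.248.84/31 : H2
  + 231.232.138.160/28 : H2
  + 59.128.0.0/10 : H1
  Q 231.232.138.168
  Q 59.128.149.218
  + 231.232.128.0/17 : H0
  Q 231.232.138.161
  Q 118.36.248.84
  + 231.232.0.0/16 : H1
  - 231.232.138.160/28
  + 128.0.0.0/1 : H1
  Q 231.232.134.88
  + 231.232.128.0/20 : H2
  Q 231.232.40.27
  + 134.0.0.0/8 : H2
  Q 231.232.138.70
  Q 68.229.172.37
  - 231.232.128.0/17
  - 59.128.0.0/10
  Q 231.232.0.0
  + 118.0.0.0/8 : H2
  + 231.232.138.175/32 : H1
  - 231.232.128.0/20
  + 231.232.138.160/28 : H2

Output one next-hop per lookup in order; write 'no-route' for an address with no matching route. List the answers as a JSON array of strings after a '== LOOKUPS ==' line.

Trace:
  add 134.186.95.0/24 -> H1 at depth 24
  del 134.186.95.0/24 (clear depth 24)
  add 59.174.32.0/20 -> H2 at depth 20
  lookup 59.174.32.126: bits 00111011101011100010 walk d0:-→d1:-→d2:-→d3:-→d4:-→d5:-→d6:-→d7:-→d8:-→d9:-→d10:-→d11:-→d12:-→d13:-→d14:-→d15:-→d16:-→d17:-→d18:-→d19:-→d20:H2 -> H2
  del 59.174.32.0/20 (clear depth 20)
  add 134.186.95.144/28 -> H1 at depth 28
  del 134.186.95.144/28 (clear depth 28)
  add 118.36.248.84/31 -> H2 at depth 31
  add 231.232.138.160/28 -> H2 at depth 28
  add 59.128.0.0/10 -> H1 at depth 10
  lookup 231.232.138.168: bits 1110011111101000100010101010 walk d0:-→d1:-→d2:-→d3:-→d4:-→d5:-→d6:-→d7:-→d8:-→d9:-→d10:-→d11:-→d12:-→d13:-→d14:-→d15:-→d16:-→d17:-→d18:-→d19:-→d20:-→d21:-→d22:-→d23:-→d24:-→d25:-→d26:-→d27:-→d28:H2 -> H2
  lookup 59.128.149.218: bits 0011101110 walk d0:-→d1:-→d2:-→d3:-→d4:-→d5:-→d6:-→d7:-→d8:-→d9:-→d10:H1 -> H1
  add 231.232.128.0/17 -> H0 at depth 17
  lookup 231.232.138.161: bits 1110011111101000100010101010 walk d0:-→d1:-→d2:-→d3:-→d4:-→d5:-→d6:-→d7:-→d8:-→d9:-→d10:-→d11:-→d12:-→d13:-→d14:-→d15:-→d16:-→d17:H0→d18:-→d19:-→d20:-→d21:-→d22:-→d23:-→d24:-→d25:-→d26:-→d27:-→d28:H2 -> H2
  lookup 118.36.248.84: bits 0111011000100100111110000101010 walk d0:-→d1:-→d2:-→d3:-→d4:-→d5:-→d6:-→d7:-→d8:-→d9:-→d10:-→d11:-→d12:-→d13:-→d14:-→d15:-→d16:-→d17:-→d18:-→d19:-→d20:-→d21:-→d22:-→d23:-→d24:-→d25:-→d26:-→d27:-→d28:-→d29:-→d30:-→d31:H2 -> H2
  add 231.232.0.0/16 -> H1 at depth 16
  del 231.232.138.160/28 (clear depth 28)
  add 128.0.0.0/1 -> H1 at depth 1
  lookup 231.232.134.88: bits 11100111111010001000 walk d0:-→d1:H1→d2:-→d3:-→d4:-→d5:-→d6:-→d7:-→d8:-→d9:-→d10:-→d11:-→d12:-→d13:-→d14:-→d15:-→d16:H1→d17:H0→d18:-→d19:-→d20:- -> H0
  add 231.232.128.0/20 -> H2 at depth 20
  lookup 231.232.40.27: bits 1110011111101000 walk d0:-→d1:H1→d2:-→d3:-→d4:-→d5:-→d6:-→d7:-→d8:-→d9:-→d10:-→d11:-→d12:-→d13:-→d14:-→d15:-→d16:H1 -> H1
  add 134.0.0.0/8 -> H2 at depth 8
  lookup 231.232.138.70: bits 111001111110100010001010 walk d0:-→d1:H1→d2:-→d3:-→d4:-→d5:-→d6:-→d7:-→d8:-→d9:-→d10:-→d11:-→d12:-→d13:-→d14:-→d15:-→d16:H1→d17:H0→d18:-→d19:-→d20:H2→d21:-→d22:-→d23:-→d24:- -> H2
  lookup 68.229.172.37: bits 01 walk d0:-→d1:-→d2:- -> no-route
  del 231.232.128.0/17 (clear depth 17)
  del 59.128.0.0/10 (clear depth 10)
  lookup 231.232.0.0: bits 1110011111101000 walk d0:-→d1:H1→d2:-→d3:-→d4:-→d5:-→d6:-→d7:-→d8:-→d9:-→d10:-→d11:-→d12:-→d13:-→d14:-→d15:-→d16:H1 -> H1
  add 118.0.0.0/8 -> H2 at depth 8
  add 231.232.138.175/32 -> H1 at depth 32
  del 231.232.128.0/20 (clear depth 20)
  add 231.232.138.160/28 -> H2 at depth 28

== LOOKUPS ==
["H2","H2","H1","H2","H2","H0","H1","H2","no-route","H1"]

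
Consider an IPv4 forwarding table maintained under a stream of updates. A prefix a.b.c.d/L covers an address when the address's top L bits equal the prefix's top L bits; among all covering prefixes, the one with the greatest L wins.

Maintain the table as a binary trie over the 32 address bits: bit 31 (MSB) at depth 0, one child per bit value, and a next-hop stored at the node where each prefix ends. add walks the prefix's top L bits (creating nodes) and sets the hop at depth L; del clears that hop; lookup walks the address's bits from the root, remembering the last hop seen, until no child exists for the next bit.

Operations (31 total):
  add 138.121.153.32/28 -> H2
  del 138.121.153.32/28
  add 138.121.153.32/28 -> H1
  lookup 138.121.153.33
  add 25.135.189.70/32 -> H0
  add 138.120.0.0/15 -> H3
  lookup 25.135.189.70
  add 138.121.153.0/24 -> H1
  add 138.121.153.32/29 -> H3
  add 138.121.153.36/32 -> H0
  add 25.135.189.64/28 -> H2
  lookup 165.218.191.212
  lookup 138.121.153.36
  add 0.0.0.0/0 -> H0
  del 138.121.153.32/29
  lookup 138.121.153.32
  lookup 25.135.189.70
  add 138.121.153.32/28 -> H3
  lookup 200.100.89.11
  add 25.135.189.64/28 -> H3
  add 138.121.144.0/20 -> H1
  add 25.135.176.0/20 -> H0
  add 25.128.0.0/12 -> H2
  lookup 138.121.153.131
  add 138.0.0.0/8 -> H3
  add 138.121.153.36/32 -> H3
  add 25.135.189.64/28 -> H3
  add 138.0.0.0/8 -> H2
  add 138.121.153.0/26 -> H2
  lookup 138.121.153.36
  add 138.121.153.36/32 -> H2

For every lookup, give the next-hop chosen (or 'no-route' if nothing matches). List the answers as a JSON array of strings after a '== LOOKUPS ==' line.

Trace:
  + 138.121.153.32/28 (H2) depth=28
  - 138.121.153.32/28 clear@28
  + 138.121.153.32/28 (H1) depth=28
  Q 138.121.153.33: descend 1000101001111001100110010010 ; hops seen [H1] ; pick H1
  + 25.135.189.70/32 (H0) depth=32
  + 138.120.0.0/15 (H3) depth=15
  Q 25.135.189.70: descend 00011001100001111011110101000110 ; hops seen [H0] ; pick H0
  + 138.121.153.0/24 (H1) depth=24
  + 138.121.153.32/29 (H3) depth=29
  + 138.121.153.36/32 (H0) depth=32
  + 25.135.189.64/28 (H2) depth=28
  Q 165.218.191.212: descend 10 ; hops seen [∅] ; pick no-route
  Q 138.121.153.36: descend 10001010011110011001100100100100 ; hops seen [H3,H1,H1,H3,H0] ; pick H0
  + 0.0.0.0/0 (H0) depth=0
  - 138.121.153.32/29 clear@29
  Q 138.121.153.32: descend 10001010011110011001100100100 ; hops seen [H0,H3,H1,H1] ; pick H1
  Q 25.135.189.70: descend 00011001100001111011110101000110 ; hops seen [H0,H2,H0] ; pick H0
  + 138.121.153.32/28 (H3) depth=28
  Q 200.100.89.11: descend 1 ; hops seen [H0] ; pick H0
  + 25.135.189.64/28 (H3) depth=28
  + 138.121.144.0/20 (H1) depth=20
  + 25.135.176.0/20 (H0) depth=20
  + 25.128.0.0/12 (H2) depth=12
  Q 138.121.153.131: descend 100010100111100110011001 ; hops seen [H0,H3,H1,H1] ; pick H1
  + 138.0.0.0/8 (H3) depth=8
  + 138.121.153.36/32 (H3) depth=32
  + 25.135.189.64/28 (H3) depth=28
  + 138.0.0.0/8 (H2) depth=8
  + 138.121.153.0/26 (H2) depth=26
  Q 138.121.153.36: descend 10001010011110011001100100100100 ; hops seen [H0,H2,H3,H1,H1,H2,H3,H3] ; pick H3
  + 138.121.153.36/32 (H2) depth=32

== LOOKUPS ==
["H1","H0","no-route","H0","H1","H0","H0","H1","H3"]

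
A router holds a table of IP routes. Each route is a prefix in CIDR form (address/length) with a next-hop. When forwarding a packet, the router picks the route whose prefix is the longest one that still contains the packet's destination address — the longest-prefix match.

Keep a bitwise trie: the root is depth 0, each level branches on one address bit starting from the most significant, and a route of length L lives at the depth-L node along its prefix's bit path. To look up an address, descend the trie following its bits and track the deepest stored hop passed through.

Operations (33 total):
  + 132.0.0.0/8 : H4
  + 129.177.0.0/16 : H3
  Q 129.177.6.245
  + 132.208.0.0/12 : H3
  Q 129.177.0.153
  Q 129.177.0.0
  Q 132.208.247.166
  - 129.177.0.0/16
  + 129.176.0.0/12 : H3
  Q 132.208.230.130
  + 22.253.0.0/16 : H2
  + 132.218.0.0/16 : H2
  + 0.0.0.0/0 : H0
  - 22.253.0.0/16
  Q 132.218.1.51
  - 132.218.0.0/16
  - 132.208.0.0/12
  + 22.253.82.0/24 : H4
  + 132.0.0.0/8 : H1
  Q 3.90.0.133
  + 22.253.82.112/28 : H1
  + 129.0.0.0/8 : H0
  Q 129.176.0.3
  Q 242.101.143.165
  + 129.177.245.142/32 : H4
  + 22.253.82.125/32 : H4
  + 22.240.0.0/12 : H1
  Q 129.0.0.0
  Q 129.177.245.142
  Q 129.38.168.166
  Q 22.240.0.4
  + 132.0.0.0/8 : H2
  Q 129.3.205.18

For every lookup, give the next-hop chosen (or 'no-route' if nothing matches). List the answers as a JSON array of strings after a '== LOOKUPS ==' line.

Trace:
  add 132.0.0.0/8 -> H4 at depth 8
  add 129.177.0.0/16 -> H3 at depth 16
  Q 129.177.6.245: descend 1000000110110001 ; hops seen [H3] ; pick H3
  add 132.208.0.0/12 -> H3 at depth 12
  Q 129.177.0.153: descend 1000000110110001 ; hops seen [H3] ; pick H3
  Q 129.177.0.0: descend 1000000110110001 ; hops seen [H3] ; pick H3
  Q 132.208.247.166: descend 100001001101 ; hops seen [H4,H3] ; pick H3
  del 129.177.0.0/16 (clear depth 16)
  add 129.176.0.0/12 -> H3 at depth 12
  Q 132.208.230.130: descend 100001001101 ; hops seen [H4,H3] ; pick H3
  add 22.253.0.0/16 -> H2 at depth 16
  add 132.218.0.0/16 -> H2 at depth 16
  add 0.0.0.0/0 -> H0 at depth 0
  del 22.253.0.0/16 (clear depth 16)
  Q 132.218.1.51: descend 1000010011011010 ; hops seen [H0,H4,H3,H2] ; pick H2
  del 132.218.0.0/16 (clear depth 16)
  del 132.208.0.0/12 (clear depth 12)
  add 22.253.82.0/24 -> H4 at depth 24
  add 132.0.0.0/8 -> H1 at depth 8
  Q 3.90.0.133: descend 000 ; hops seen [H0] ; pick H0
  add 22.253.82.112/28 -> H1 at depth 28
  add 129.0.0.0/8 -> H0 at depth 8
  Q 129.176.0.3: descend 100000011011000 ; hops seen [H0,H0,H3] ; pick H3
  Q 242.101.143.165: descend 1 ; hops seen [H0] ; pick H0
  add 129.177.245.142/32 -> H4 at depth 32
  add 22.253.82.125/32 -> H4 at depth 32
  add 22.240.0.0/12 -> H1 at depth 12
  Q 129.0.0.0: descend 10000001 ; hops seen [H0,H0] ; pick H0
  Q 129.177.245.142: descend 10000001101100011111010110001110 ; hops seen [H0,H0,H3,H4] ; pick H4
  Q 129.38.168.166: descend 10000001 ; hops seen [H0,H0] ; pick H0
  Q 22.240.0.4: descend 000101101111 ; hops seen [H0,H1] ; pick H1
  add 132.0.0.0/8 -> H2 at depth 8
  Q 129.3.205.18: descend 10000001 ; hops seen [H0,H0] ; pick H0

== LOOKUPS ==
["H3","H3","H3","H3","H3","H2","H0","H3","H0","H0","H4","H0","H1","H0"]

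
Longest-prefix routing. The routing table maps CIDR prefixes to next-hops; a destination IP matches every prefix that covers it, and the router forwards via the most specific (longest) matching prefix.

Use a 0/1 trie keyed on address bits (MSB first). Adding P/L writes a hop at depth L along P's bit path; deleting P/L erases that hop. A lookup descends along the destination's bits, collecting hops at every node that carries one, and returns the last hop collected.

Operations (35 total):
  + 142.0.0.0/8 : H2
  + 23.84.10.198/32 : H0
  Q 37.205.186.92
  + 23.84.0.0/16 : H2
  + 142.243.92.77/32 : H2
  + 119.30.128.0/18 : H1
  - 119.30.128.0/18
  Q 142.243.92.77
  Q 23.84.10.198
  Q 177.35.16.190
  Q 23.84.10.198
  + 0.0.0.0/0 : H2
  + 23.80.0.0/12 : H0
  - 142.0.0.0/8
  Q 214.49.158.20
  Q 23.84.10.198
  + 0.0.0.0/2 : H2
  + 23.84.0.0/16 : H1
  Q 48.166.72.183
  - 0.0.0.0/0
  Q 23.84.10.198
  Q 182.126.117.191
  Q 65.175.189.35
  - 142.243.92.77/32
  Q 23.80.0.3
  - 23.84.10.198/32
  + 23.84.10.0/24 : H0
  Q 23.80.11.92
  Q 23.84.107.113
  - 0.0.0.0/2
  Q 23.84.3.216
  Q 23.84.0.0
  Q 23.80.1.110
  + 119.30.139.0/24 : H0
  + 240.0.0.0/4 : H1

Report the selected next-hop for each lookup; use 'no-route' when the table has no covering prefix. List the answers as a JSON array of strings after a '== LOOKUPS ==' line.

Trace:
  add 142.0.0.0/8 -> H2 at depth 8
  add 23.84.10.198/32 -> H0 at depth 32
  lookup 37.205.186.92: bits 00 walk d0:-→d1:-→d2:- -> no-route
  add 23.84.0.0/16 -> H2 at depth 16
  add 142.243.92.77/32 -> H2 at depth 32
  add 119.30.128.0/18 -> H1 at depth 18
  del 119.30.128.0/18 (clear depth 18)
  lookup 142.243.92.77: bits 10001110111100110101110001001101 walk d0:-→d1:-→d2:-→d3:-→d4:-→d5:-→d6:-→d7:-→d8:H2→d9:-→d10:-→d11:-→d12:-→d13:-→d14:-→d15:-→d16:-→d17:-→d18:-→d19:-→d20:-→d21:-→d22:-→d23:-→d24:-→d25:-→d26:-→d27:-→d28:-→d29:-→d30:-→d31:-→d32:H2 -> H2
  lookup 23.84.10.198: bits 00010111010101000000101011000110 walk d0:-→d1:-→d2:-→d3:-→d4:-→d5:-→d6:-→d7:-→d8:-→d9:-→d10:-→d11:-→d12:-→d13:-→d14:-→d15:-→d16:H2→d17:-→d18:-→d19:-→d20:-→d21:-→d22:-→d23:-→d24:-→d25:-→d26:-→d27:-→d28:-→d29:-→d30:-→d31:-→d32:H0 -> H0
  lookup 177.35.16.190: bits 10 walk d0:-→d1:-→d2:- -> no-route
  lookup 23.84.10.198: bits 00010111010101000000101011000110 walk d0:-→d1:-→d2:-→d3:-→d4:-→d5:-→d6:-→d7:-→d8:-→d9:-→d10:-→d11:-→d12:-→d13:-→d14:-→d15:-→d16:H2→d17:-→d18:-→d19:-→d20:-→d21:-→d22:-→d23:-→d24:-→d25:-→d26:-→d27:-→d28:-→d29:-→d30:-→d31:-→d32:H0 -> H0
  add 0.0.0.0/0 -> H2 at depth 0
  add 23.80.0.0/12 -> H0 at depth 12
  del 142.0.0.0/8 (clear depth 8)
  lookup 214.49.158.20: bits 1 walk d0:H2→d1:- -> H2
  lookup 23.84.10.198: bits 00010111010101000000101011000110 walk d0:H2→d1:-→d2:-→d3:-→d4:-→d5:-→d6:-→d7:-→d8:-→d9:-→d10:-→d11:-→d12:H0→d13:-→d14:-→d15:-→d16:H2→d17:-→d18:-→d19:-→d20:-→d21:-→d22:-→d23:-→d24:-→d25:-→d26:-→d27:-→d28:-→d29:-→d30:-→d31:-→d32:H0 -> H0
  add 0.0.0.0/2 -> H2 at depth 2
  add 23.84.0.0/16 -> H1 at depth 16
  lookup 48.166.72.183: bits 00 walk d0:H2→d1:-→d2:H2 -> H2
  del 0.0.0.0/0 (clear depth 0)
  lookup 23.84.10.198: bits 00010111010101000000101011000110 walk d0:-→d1:-→d2:H2→d3:-→d4:-→d5:-→d6:-→d7:-→d8:-→d9:-→d10:-→d11:-→d12:H0→d13:-→d14:-→d15:-→d16:H1→d17:-→d18:-→d19:-→d20:-→d21:-→d22:-→d23:-→d24:-→d25:-→d26:-→d27:-→d28:-→d29:-→d30:-→d31:-→d32:H0 -> H0
  lookup 182.126.117.191: bits 10 walk d0:-→d1:-→d2:- -> no-route
  lookup 65.175.189.35: bits 01 walk d0:-→d1:-→d2:- -> no-route
  del 142.243.92.77/32 (clear depth 32)
  lookup 23.80.0.3: bits 0001011101010 walk d0:-→d1:-→d2:H2→d3:-→d4:-→d5:-→d6:-→d7:-→d8:-→d9:-→d10:-→d11:-→d12:H0→d13:- -> H0
  del 23.84.10.198/32 (clear depth 32)
  add 23.84.10.0/24 -> H0 at depth 24
  lookup 23.80.11.92: bits 0001011101010 walk d0:-→d1:-→d2:H2→d3:-→d4:-→d5:-→d6:-→d7:-→d8:-→d9:-→d10:-→d11:-→d12:H0→d13:- -> H0
  lookup 23.84.107.113: bits 00010111010101000 walk d0:-→d1:-→d2:H2→d3:-→d4:-→d5:-→d6:-→d7:-→d8:-→d9:-→d10:-→d11:-→d12:H0→d13:-→d14:-→d15:-→d16:H1→d17:- -> H1
  del 0.0.0.0/2 (clear depth 2)
  lookup 23.84.3.216: bits 00010111010101000000 walk d0:-→d1:-→d2:-→d3:-→d4:-→d5:-→d6:-→d7:-→d8:-→d9:-→d10:-→d11:-→d12:H0→d13:-→d14:-→d15:-→d16:H1→d17:-→d18:-→d19:-→d20:- -> H1
  lookup 23.84.0.0: bits 00010111010101000000 walk d0:-→d1:-→d2:-→d3:-→d4:-→d5:-→d6:-→d7:-→d8:-→d9:-→d10:-→d11:-→d12:H0→d13:-→d14:-→d15:-→d16:H1→d17:-→d18:-→d19:-→d20:- -> H1
  lookup 23.80.1.110: bits 0001011101010 walk d0:-→d1:-→d2:-→d3:-→d4:-→d5:-→d6:-→d7:-→d8:-→d9:-→d10:-→d11:-→d12:H0→d13:- -> H0
  add 119.30.139.0/24 -> H0 at depth 24
  add 240.0.0.0/4 -> H1 at depth 4

== LOOKUPS ==
["no-route","H2","H0","no-route","H0","H2","H0","H2","H0","no-route","no-route","H0","H0","H1","H1","H1","H0"]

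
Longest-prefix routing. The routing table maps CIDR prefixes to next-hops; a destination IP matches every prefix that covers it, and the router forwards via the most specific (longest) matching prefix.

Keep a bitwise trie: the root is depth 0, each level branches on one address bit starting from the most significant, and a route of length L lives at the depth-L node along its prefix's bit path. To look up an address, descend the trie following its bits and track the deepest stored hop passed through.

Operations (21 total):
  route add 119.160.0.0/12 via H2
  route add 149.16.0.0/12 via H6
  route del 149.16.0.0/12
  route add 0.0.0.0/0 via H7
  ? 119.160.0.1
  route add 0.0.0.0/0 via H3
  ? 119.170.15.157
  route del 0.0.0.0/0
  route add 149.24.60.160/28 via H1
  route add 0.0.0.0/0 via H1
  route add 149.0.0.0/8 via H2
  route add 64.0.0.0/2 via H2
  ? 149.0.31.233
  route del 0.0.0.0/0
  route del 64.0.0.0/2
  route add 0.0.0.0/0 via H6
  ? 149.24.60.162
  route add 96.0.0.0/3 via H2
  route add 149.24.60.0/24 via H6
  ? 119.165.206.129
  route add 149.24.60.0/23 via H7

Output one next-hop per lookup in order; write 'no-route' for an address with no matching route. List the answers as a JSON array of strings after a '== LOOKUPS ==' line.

Trace:
  + 119.160.0.0/12 (H2) depth=12
  + 149.16.0.0/12 (H6) depth=12
  del 149.16.0.0/12 (clear depth 12)
  + 0.0.0.0/0 (H7) depth=0
  lookup 119.160.0.1: bits 011101111010 walk d0:H7→d1:-→d2:-→d3:-→d4:-→d5:-→d6:-→d7:-→d8:-→d9:-→d10:-→d11:-→d12:H2 -> H2
  + 0.0.0.0/0 (H3) depth=0
  lookup 119.170.15.157: bits 011101111010 walk d0:H3→d1:-→d2:-→d3:-→d4:-→d5:-→d6:-→d7:-→d8:-→d9:-→d10:-→d11:-→d12:H2 -> H2
  del 0.0.0.0/0 (clear depth 0)
  + 149.24.60.160/28 (H1) depth=28
  + 0.0.0.0/0 (H1) depth=0
  + 149.0.0.0/8 (H2) depth=8
  + 64.0.0.0/2 (H2) depth=2
  lookup 149.0.31.233: bits 10010101000 walk d0:H1→d1:-→d2:-→d3:-→d4:-→d5:-→d6:-→d7:-→d8:H2→d9:-→d10:-→d11:- -> H2
  del 0.0.0.0/0 (clear depth 0)
  del 64.0.0.0/2 (clear depth 2)
  + 0.0.0.0/0 (H6) depth=0
  lookup 149.24.60.162: bits 1001010100011000001111001010 walk d0:H6→d1:-→d2:-→d3:-→d4:-→d5:-→d6:-→d7:-→d8:H2→d9:-→d10:-→d11:-→d12:-→d13:-→d14:-→d15:-→d16:-→d17:-→d18:-→d19:-→d20:-→d21:-→d22:-→d23:-→d24:-→d25:-→d26:-→d27:-→d28:H1 -> H1
  + 96.0.0.0/3 (H2) depth=3
  + 149.24.60.0/24 (H6) depth=24
  lookup 119.165.206.129: bits 011101111010 walk d0:H6→d1:-→d2:-→d3:H2→d4:-→d5:-→d6:-→d7:-→d8:-→d9:-→d10:-→d11:-→d12:H2 -> H2
  + 149.24.60.0/23 (H7) depth=23

== LOOKUPS ==
["H2","H2","H2","H1","H2"]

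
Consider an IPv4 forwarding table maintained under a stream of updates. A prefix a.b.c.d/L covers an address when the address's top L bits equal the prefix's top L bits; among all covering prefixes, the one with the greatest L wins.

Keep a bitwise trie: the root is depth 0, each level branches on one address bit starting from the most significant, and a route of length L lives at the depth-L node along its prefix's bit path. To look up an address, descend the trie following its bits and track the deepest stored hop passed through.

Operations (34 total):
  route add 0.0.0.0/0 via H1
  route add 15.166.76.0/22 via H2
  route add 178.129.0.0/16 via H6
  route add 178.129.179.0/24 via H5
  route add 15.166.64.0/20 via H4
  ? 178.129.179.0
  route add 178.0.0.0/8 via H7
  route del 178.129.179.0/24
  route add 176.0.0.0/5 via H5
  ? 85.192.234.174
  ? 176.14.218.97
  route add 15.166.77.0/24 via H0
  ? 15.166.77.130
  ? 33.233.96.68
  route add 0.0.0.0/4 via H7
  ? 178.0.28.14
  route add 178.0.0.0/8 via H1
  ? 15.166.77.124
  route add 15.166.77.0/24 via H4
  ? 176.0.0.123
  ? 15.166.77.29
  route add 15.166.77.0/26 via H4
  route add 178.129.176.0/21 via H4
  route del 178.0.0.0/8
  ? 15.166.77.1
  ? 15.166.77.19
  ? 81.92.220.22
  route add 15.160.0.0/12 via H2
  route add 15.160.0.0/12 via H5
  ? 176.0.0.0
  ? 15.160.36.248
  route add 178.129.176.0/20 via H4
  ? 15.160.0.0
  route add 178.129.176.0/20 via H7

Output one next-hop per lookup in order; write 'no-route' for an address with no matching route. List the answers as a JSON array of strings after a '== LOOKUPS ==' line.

Apply in order:
  + 0.0.0.0/0 (H1) depth=0
  + 15.166.76.0/22 (H2) depth=22
  + 178.129.0.0/16 (H6) depth=16
  + 178.129.179.0/24 (H5) depth=24
  + 15.166.64.0/20 (H4) depth=20
  lookup 178.129.179.0: bits 101100101000000110110011 walk d0:H1→d1:-→d2:-→d3:-→d4:-→d5:-→d6:-→d7:-→d8:-→d9:-→d10:-→d11:-→d12:-→d13:-→d14:-→d15:-→d16:H6→d17:-→d18:-→d19:-→d20:-→d21:-→d22:-→d23:-→d24:H5 -> H5
  + 178.0.0.0/8 (H7) depth=8
  del 178.129.179.0/24 (clear depth 24)
  + 176.0.0.0/5 (H5) depth=5
  lookup 85.192.234.174: bits 0 walk d0:H1→d1:- -> H1
  lookup 176.14.218.97: bits 101100 walk d0:H1→d1:-→d2:-→d3:-→d4:-→d5:H5→d6:- -> H5
  + 15.166.77.0/24 (H0) depth=24
  lookup 15.166.77.130: bits 000011111010011001001101 walk d0:H1→d1:-→d2:-→d3:-→d4:-→d5:-→d6:-→d7:-→d8:-→d9:-→d10:-→d11:-→d12:-→d13:-→d14:-→d15:-→d16:-→d17:-→d18:-→d19:-→d20:H4→d21:-→d22:H2→d23:-→d24:H0 -> H0
  lookup 33.233.96.68: bits 00 walk d0:H1→d1:-→d2:- -> H1
  + 0.0.0.0/4 (H7) depth=4
  lookup 178.0.28.14: bits 10110010 walk d0:H1→d1:-→d2:-→d3:-→d4:-→d5:H5→d6:-→d7:-→d8:H7 -> H7
  + 178.0.0.0/8 (H1) depth=8
  lookup 15.166.77.124: bits 000011111010011001001101 walk d0:H1→d1:-→d2:-→d3:-→d4:H7→d5:-→d6:-→d7:-→d8:-→d9:-→d10:-→d11:-→d12:-→d13:-→d14:-→d15:-→d16:-→d17:-→d18:-→d19:-→d20:H4→d21:-→d22:H2→d23:-→d24:H0 -> H0
  + 15.166.77.0/24 (H4) depth=24
  lookup 176.0.0.123: bits 101100 walk d0:H1→d1:-→d2:-→d3:-→d4:-→d5:H5→d6:- -> H5
  lookup 15.166.77.29: bits 000011111010011001001101 walk d0:H1→d1:-→d2:-→d3:-→d4:H7→d5:-→d6:-→d7:-→d8:-→d9:-→d10:-→d11:-→d12:-→d13:-→d14:-→d15:-→d16:-→d17:-→d18:-→d19:-→d20:H4→d21:-→d22:H2→d23:-→d24:H4 -> H4
  + 15.166.77.0/26 (H4) depth=26
  + 178.129.176.0/21 (H4) depth=21
  del 178.0.0.0/8 (clear depth 8)
  lookup 15.166.77.1: bits 00001111101001100100110100 walk d0:H1→d1:-→d2:-→d3:-→d4:H7→d5:-→d6:-→d7:-→d8:-→d9:-→d10:-→d11:-→d12:-→d13:-→d14:-→d15:-→d16:-→d17:-→d18:-→d19:-→d20:H4→d21:-→d22:H2→d23:-→d24:H4→d25:-→d26:H4 -> H4
  lookup 15.166.77.19: bits 00001111101001100100110100 walk d0:H1→d1:-→d2:-→d3:-→d4:H7→d5:-→d6:-→d7:-→d8:-→d9:-→d10:-→d11:-→d12:-→d13:-→d14:-→d15:-→d16:-→d17:-→d18:-→d19:-→d20:H4→d21:-→d22:H2→d23:-→d24:H4→d25:-→d26:H4 -> H4
  lookup 81.92.220.22: bits 0 walk d0:H1→d1:- -> H1
  + 15.160.0.0/12 (H2) depth=12
  + 15.160.0.0/12 (H5) depth=12
  lookup 176.0.0.0: bits 101100 walk d0:H1→d1:-→d2:-→d3:-→d4:-→d5:H5→d6:- -> H5
  lookup 15.160.36.248: bits 0000111110100 walk d0:H1→d1:-→d2:-→d3:-→d4:H7→d5:-→d6:-→d7:-→d8:-→d9:-→d10:-→d11:-→d12:H5→d13:- -> H5
  + 178.129.176.0/20 (H4) depth=20
  lookup 15.160.0.0: bits 0000111110100 walk d0:H1→d1:-→d2:-→d3:-→d4:H7→d5:-→d6:-→d7:-→d8:-→d9:-→d10:-→d11:-→d12:H5→d13:- -> H5
  + 178.129.176.0/20 (H7) depth=20

== LOOKUPS ==
["H5","H1","H5","H0","H1","H7","H0","H5","H4","H4","H4","H1","H5","H5","H5"]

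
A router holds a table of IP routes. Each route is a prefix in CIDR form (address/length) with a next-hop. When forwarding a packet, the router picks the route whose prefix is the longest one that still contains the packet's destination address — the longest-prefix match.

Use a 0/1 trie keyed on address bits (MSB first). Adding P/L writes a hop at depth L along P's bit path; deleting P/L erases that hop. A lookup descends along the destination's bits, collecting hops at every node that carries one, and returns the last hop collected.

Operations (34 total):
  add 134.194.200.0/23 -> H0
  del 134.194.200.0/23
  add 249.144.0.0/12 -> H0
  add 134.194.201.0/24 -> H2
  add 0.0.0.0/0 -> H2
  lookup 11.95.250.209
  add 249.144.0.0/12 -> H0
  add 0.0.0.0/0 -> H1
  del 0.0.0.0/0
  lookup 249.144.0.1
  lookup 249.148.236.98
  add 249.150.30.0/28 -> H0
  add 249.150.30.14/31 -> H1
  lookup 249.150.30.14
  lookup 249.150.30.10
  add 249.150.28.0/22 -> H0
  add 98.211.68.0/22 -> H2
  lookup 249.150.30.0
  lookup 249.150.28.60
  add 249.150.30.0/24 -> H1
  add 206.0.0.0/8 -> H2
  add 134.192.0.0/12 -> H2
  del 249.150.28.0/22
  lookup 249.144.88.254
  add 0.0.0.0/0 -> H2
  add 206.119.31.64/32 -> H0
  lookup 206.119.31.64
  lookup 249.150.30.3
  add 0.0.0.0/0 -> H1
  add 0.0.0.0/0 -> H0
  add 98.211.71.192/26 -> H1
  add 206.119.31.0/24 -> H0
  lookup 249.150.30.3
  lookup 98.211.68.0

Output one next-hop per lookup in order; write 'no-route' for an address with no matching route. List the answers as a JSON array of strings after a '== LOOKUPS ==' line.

Process each operation:
  add 134.194.200.0/23 -> H0 at depth 23
  - 134.194.200.0/23 clear@23
  add 249.144.0.0/12 -> H0 at depth 12
  add 134.194.201.0/24 -> H2 at depth 24
  add 0.0.0.0/0 -> H2 at depth 0
  lookup 11.95.250.209: bits ε walk d0:H2 -> H2
  add 249.144.0.0/12 -> H0 at depth 12
  add 0.0.0.0/0 -> H1 at depth 0
  - 0.0.0.0/0 clear@0
  lookup 249.144.0.1: bits 111110011001 walk d0:-→d1:-→d2:-→d3:-→d4:-→d5:-→d6:-→d7:-→d8:-→d9:-→d10:-→d11:-→d12:H0 -> H0
  lookup 249.148.236.98: bits 111110011001 walk d0:-→d1:-→d2:-→d3:-→d4:-→d5:-→d6:-→d7:-→d8:-→d9:-→d10:-→d11:-→d12:H0 -> H0
  add 249.150.30.0/28 -> H0 at depth 28
  add 249.150.30.14/31 -> H1 at depth 31
  lookup 249.150.30.14: bits 1111100110010110000111100000111 walk d0:-→d1:-→d2:-→d3:-→d4:-→d5:-→d6:-→d7:-→d8:-→d9:-→d10:-→d11:-→d12:H0→d13:-→d14:-→d15:-→d16:-→d17:-→d18:-→d19:-→d20:-→d21:-→d22:-→d23:-→d24:-→d25:-→d26:-→d27:-→d28:H0→d29:-→d30:-→d31:H1 -> H1
  lookup 249.150.30.10: bits 11111001100101100001111000001 walk d0:-→d1:-→d2:-→d3:-→d4:-→d5:-→d6:-→d7:-→d8:-→d9:-→d10:-→d11:-→d12:H0→d13:-→d14:-→d15:-→d16:-→d17:-→d18:-→d19:-→d20:-→d21:-→d22:-→d23:-→d24:-→d25:-→d26:-→d27:-→d28:H0→d29:- -> H0
  add 249.150.28.0/22 -> H0 at depth 22
  add 98.211.68.0/22 -> H2 at depth 22
  lookup 249.150.30.0: bits 1111100110010110000111100000 walk d0:-→d1:-→d2:-→d3:-→d4:-→d5:-→d6:-→d7:-→d8:-→d9:-→d10:-→d11:-→d12:H0→d13:-→d14:-→d15:-→d16:-→d17:-→d18:-→d19:-→d20:-→d21:-→d22:H0→d23:-→d24:-→d25:-→d26:-→d27:-→d28:H0 -> H0
  lookup 249.150.28.60: bits 1111100110010110000111 walk d0:-→d1:-→d2:-→d3:-→d4:-→d5:-→d6:-→d7:-→d8:-→d9:-→d10:-→d11:-→d12:H0→d13:-→d14:-→d15:-→d16:-→d17:-→d18:-→d19:-→d20:-→d21:-→d22:H0 -> H0
  add 249.150.30.0/24 -> H1 at depth 24
  add 206.0.0.0/8 -> H2 at depth 8
  add 134.192.0.0/12 -> H2 at depth 12
  - 249.150.28.0/22 clear@22
  lookup 249.144.88.254: bits 1111100110010 walk d0:-→d1:-→d2:-→d3:-→d4:-→d5:-→d6:-→d7:-→d8:-→d9:-→d10:-→d11:-→d12:H0→d13:- -> H0
  add 0.0.0.0/0 -> H2 at depth 0
  add 206.119.31.64/32 -> H0 at depth 32
  lookup 206.119.31.64: bits 11001110011101110001111101000000 walk d0:H2→d1:-→d2:-→d3:-→d4:-→d5:-→d6:-→d7:-→d8:H2→d9:-→d10:-→d11:-→d12:-→d13:-→d14:-→d15:-→d16:-→d17:-→d18:-→d19:-→d20:-→d21:-→d22:-→d23:-→d24:-→d25:-→d26:-→d27:-→d28:-→d29:-→d30:-→d31:-→d32:H0 -> H0
  lookup 249.150.30.3: bits 1111100110010110000111100000 walk d0:H2→d1:-→d2:-→d3:-→d4:-→d5:-→d6:-→d7:-→d8:-→d9:-→d10:-→d11:-→d12:H0→d13:-→d14:-→d15:-→d16:-→d17:-→d18:-→d19:-→d20:-→d21:-→d22:-→d23:-→d24:H1→d25:-→d26:-→d27:-→d28:H0 -> H0
  add 0.0.0.0/0 -> H1 at depth 0
  add 0.0.0.0/0 -> H0 at depth 0
  add 98.211.71.192/26 -> H1 at depth 26
  add 206.119.31.0/24 -> H0 at depth 24
  lookup 249.150.30.3: bits 1111100110010110000111100000 walk d0:H0→d1:-→d2:-→d3:-→d4:-→d5:-→d6:-→d7:-→d8:-→d9:-→d10:-→d11:-→d12:H0→d13:-→d14:-→d15:-→d16:-→d17:-→d18:-→d19:-→d20:-→d21:-→d22:-→d23:-→d24:H1→d25:-→d26:-→d27:-→d28:H0 -> H0
  lookup 98.211.68.0: bits 0110001011010011010001 walk d0:H0→d1:-→d2:-→d3:-→d4:-→d5:-→d6:-→d7:-→d8:-→d9:-→d10:-→d11:-→d12:-→d13:-→d14:-→d15:-→d16:-→d17:-→d18:-→d19:-→d20:-→d21:-→d22:H2 -> H2

== LOOKUPS ==
["H2","H0","H0","H1","H0","H0","H0","H0","H0","H0","H0","H2"]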